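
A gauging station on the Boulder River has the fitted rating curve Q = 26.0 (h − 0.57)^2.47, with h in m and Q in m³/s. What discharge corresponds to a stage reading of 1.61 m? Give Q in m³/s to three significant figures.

Q = 26.0 × (1.61 − 0.57)^2.47 = 26.0 × 1.04^2.47 = 28.64 m³/s

28.6 m³/s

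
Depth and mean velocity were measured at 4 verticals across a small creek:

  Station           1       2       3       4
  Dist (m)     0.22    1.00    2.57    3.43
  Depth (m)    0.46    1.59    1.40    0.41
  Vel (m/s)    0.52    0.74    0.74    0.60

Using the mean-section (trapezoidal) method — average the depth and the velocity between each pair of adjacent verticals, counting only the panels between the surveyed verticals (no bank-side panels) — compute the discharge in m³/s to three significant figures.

2.76 m³/s

Panel 1-2: Δb = 0.78 m, d̄ = (0.46+1.59)/2 = 1.025, v̄ = (0.52+0.74)/2 = 0.63 → q = 0.78×1.025×0.63 = 0.5037 m³/s
Panel 2-3: Δb = 1.57 m, d̄ = (1.59+1.40)/2 = 1.495, v̄ = (0.74+0.74)/2 = 0.74 → q = 1.57×1.495×0.74 = 1.737 m³/s
Panel 3-4: Δb = 0.86 m, d̄ = (1.40+0.41)/2 = 0.905, v̄ = (0.74+0.60)/2 = 0.67 → q = 0.86×0.905×0.67 = 0.5215 m³/s
Q = Σ q = 2.762 m³/s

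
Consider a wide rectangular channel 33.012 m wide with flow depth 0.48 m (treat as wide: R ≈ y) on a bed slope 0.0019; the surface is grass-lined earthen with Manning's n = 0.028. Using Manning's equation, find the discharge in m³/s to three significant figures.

15.1 m³/s

A = b·y = 33.012 × 0.48 = 15.85 m²
Wide channel: R ≈ y = 0.48 m
Q = (1/n)·A·R^(2/3)·S^(1/2) = (1/0.028) × 15.85 × 0.4800^(2/3) × 0.0019^(1/2) = 15.12 m³/s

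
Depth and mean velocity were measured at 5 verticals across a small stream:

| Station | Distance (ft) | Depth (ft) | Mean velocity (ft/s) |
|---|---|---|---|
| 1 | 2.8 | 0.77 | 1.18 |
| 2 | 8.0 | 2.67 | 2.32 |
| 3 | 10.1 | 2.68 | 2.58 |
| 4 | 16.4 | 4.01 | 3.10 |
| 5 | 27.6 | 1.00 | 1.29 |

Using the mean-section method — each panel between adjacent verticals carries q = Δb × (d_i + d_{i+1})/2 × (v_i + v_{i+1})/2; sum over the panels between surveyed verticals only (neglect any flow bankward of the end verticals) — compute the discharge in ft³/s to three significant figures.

Panel 1-2: Δb = 5.2 ft, d̄ = (0.77+2.67)/2 = 1.72, v̄ = (1.18+2.32)/2 = 1.75 → q = 5.2×1.72×1.75 = 15.65 ft³/s
Panel 2-3: Δb = 2.1 ft, d̄ = (2.67+2.68)/2 = 2.675, v̄ = (2.32+2.58)/2 = 2.45 → q = 2.1×2.675×2.45 = 13.76 ft³/s
Panel 3-4: Δb = 6.3 ft, d̄ = (2.68+4.01)/2 = 3.345, v̄ = (2.58+3.10)/2 = 2.84 → q = 6.3×3.345×2.84 = 59.85 ft³/s
Panel 4-5: Δb = 11.2 ft, d̄ = (4.01+1.00)/2 = 2.505, v̄ = (3.10+1.29)/2 = 2.195 → q = 11.2×2.505×2.195 = 61.58 ft³/s
Q = Σ q = 150.8 ft³/s

151 ft³/s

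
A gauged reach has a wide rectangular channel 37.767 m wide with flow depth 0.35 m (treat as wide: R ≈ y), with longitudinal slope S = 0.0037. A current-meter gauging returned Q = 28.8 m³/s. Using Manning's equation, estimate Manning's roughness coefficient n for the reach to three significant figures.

0.0139

A = b·y = 37.767 × 0.35 = 13.22 m²
Wide channel: R ≈ y = 0.35 m
n = (1/Q)·A·R^(2/3)·S^(1/2) = (1/28.8) × 13.22 × 0.4966 × 0.06083 = 0.01387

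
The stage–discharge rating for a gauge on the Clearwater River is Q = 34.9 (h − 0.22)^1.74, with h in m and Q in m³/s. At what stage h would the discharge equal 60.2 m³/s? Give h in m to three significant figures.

h − h₀ = (Q/C)^(1/b) = (60.2/34.9)^(1/1.74) = 1.368 m
h = 0.22 + 1.368 = 1.588 m

1.59 m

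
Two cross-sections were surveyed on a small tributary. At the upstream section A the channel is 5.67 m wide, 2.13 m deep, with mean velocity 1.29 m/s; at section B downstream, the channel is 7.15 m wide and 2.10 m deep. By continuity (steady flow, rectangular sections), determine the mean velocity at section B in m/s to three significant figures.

Q = A₁V₁ = (5.67×2.13) × 1.29 = 15.58 m³/s
A₂ = 7.15 × 2.10 = 15.02 m²
V₂ = Q/A₂ = 15.58/15.02 = 1.038 m/s

1.04 m/s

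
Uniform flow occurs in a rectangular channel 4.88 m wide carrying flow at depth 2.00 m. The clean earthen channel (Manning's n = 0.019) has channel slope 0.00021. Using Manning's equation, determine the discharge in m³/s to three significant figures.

A = b·y = 4.88 × 2.00 = 9.760 m²
P = b + 2y = 4.88 + 2×2.00 = 8.880 m
R = A/P = 9.760/8.880 = 1.099 m
Q = (1/n)·A·R^(2/3)·S^(1/2) = (1/0.019) × 9.760 × 1.099^(2/3) × 0.00021^(1/2) = 7.928 m³/s

7.93 m³/s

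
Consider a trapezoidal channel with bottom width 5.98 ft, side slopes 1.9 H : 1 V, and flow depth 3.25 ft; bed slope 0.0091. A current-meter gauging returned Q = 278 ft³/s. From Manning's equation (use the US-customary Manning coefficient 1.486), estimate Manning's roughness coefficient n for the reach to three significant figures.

A = (b + z·y)·y = (5.98 + 1.9×3.25)×3.25 = 39.50 ft²
P = b + 2y√(1+z²) = 5.98 + 2×3.25×√(1+1.9²) = 19.94 ft
R = A/P = 39.50/19.94 = 1.982 ft
n = (1.486/Q)·A·R^(2/3)·S^(1/2) = (1.486/278) × 39.50 × 1.578 × 0.09539 = 0.03178

0.0318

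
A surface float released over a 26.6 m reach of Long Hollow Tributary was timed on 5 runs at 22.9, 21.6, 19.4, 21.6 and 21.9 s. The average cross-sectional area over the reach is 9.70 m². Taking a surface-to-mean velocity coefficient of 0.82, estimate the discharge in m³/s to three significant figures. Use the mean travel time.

t̄ = (22.9 + 21.6 + 19.4 + 21.6 + 21.9) / 5 = 21.48 s
v_surface = L / t̄ = 26.6 / 21.48 = 1.238 m/s
v_mean = 0.82 × 1.238 = 1.015 m/s
Q = A × v_mean = 9.70 × 1.015 = 9.850 m³/s

9.85 m³/s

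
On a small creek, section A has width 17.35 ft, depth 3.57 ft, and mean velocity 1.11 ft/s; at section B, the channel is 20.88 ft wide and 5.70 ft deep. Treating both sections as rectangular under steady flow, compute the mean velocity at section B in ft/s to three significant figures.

Q = A₁V₁ = (17.35×3.57) × 1.11 = 68.75 ft³/s
A₂ = 20.88 × 5.70 = 119.0 ft²
V₂ = Q/A₂ = 68.75/119.0 = 0.5777 ft/s

0.578 ft/s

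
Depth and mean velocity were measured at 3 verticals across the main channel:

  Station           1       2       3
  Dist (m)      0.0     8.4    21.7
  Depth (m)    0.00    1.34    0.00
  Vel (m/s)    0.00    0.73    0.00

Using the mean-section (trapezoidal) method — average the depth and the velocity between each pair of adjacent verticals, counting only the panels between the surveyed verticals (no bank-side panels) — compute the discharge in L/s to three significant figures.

5310 L/s

Panel 1-2: Δb = 8.4 m, d̄ = (0.00+1.34)/2 = 0.67, v̄ = (0.00+0.73)/2 = 0.365 → q = 8.4×0.67×0.365 = 2.054 m³/s
Panel 2-3: Δb = 13.3 m, d̄ = (1.34+0.00)/2 = 0.67, v̄ = (0.73+0.00)/2 = 0.365 → q = 13.3×0.67×0.365 = 3.253 m³/s
Q = Σ q = 5.307 m³/s
= 5.307 × 1000 = 5307 L/s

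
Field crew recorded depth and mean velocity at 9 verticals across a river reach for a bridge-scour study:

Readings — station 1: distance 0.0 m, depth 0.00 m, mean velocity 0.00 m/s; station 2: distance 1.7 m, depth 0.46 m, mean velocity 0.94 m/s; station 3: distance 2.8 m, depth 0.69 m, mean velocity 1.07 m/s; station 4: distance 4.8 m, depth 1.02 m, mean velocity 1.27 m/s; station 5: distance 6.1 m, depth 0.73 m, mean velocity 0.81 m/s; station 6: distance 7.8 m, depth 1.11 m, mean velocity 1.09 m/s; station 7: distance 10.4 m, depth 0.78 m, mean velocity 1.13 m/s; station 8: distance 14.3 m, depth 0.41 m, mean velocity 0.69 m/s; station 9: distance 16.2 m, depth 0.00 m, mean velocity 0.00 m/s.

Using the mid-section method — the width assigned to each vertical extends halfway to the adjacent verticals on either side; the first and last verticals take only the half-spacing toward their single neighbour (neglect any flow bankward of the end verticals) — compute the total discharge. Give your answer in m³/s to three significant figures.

11.1 m³/s

w_2 = (2.8 − 0.0)/2 = 1.4 m; q_2 = 0.94 × 0.46 × 1.4 = 0.6054 m³/s
w_3 = (4.8 − 1.7)/2 = 1.55 m; q_3 = 1.07 × 0.69 × 1.55 = 1.144 m³/s
w_4 = (6.1 − 2.8)/2 = 1.65 m; q_4 = 1.27 × 1.02 × 1.65 = 2.137 m³/s
w_5 = (7.8 − 4.8)/2 = 1.5 m; q_5 = 0.81 × 0.73 × 1.5 = 0.8870 m³/s
w_6 = (10.4 − 6.1)/2 = 2.15 m; q_6 = 1.09 × 1.11 × 2.15 = 2.601 m³/s
w_7 = (14.3 − 7.8)/2 = 3.25 m; q_7 = 1.13 × 0.78 × 3.25 = 2.865 m³/s
w_8 = (16.2 − 10.4)/2 = 2.9 m; q_8 = 0.69 × 0.41 × 2.9 = 0.8204 m³/s
Stations 1, 9 contribute zero (depth or velocity is 0).
Q = Σ qᵢ = 11.06 m³/s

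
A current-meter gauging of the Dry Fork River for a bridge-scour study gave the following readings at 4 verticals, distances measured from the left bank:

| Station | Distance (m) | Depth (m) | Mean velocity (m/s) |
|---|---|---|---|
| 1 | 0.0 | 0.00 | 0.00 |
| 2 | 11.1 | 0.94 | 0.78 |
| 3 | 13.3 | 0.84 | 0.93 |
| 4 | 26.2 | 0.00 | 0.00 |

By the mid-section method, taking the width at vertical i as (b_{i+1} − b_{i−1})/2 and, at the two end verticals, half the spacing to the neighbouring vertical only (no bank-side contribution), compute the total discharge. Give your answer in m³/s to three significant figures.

10.8 m³/s

w_2 = (13.3 − 0.0)/2 = 6.65 m; q_2 = 0.78 × 0.94 × 6.65 = 4.876 m³/s
w_3 = (26.2 − 11.1)/2 = 7.55 m; q_3 = 0.93 × 0.84 × 7.55 = 5.898 m³/s
Stations 1, 4 contribute zero (depth or velocity is 0).
Q = Σ qᵢ = 10.77 m³/s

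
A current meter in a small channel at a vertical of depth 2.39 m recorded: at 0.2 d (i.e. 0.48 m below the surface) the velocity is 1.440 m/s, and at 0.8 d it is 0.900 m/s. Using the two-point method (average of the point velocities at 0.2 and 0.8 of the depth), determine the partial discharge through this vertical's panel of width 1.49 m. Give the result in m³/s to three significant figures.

4.17 m³/s

v̄ = (1.440 + 0.900) / 2 = 1.170 m/s
q = v̄ × d × w = 1.170 × 2.39 × 1.49 = 4.166 m³/s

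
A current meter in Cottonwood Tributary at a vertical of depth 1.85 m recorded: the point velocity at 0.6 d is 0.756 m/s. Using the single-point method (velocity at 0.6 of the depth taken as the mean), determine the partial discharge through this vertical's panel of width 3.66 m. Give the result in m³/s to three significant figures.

5.12 m³/s

v̄ = v₀.₆ = 0.756 m/s
q = v̄ × d × w = 0.7560 × 1.85 × 3.66 = 5.119 m³/s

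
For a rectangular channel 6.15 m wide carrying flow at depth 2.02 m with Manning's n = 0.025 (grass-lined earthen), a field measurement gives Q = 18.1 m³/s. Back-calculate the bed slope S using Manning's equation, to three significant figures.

A = b·y = 6.15 × 2.02 = 12.42 m²
P = b + 2y = 6.15 + 2×2.02 = 10.19 m
R = A/P = 12.42/10.19 = 1.219 m
S = (Q·n / (1·A·R^(2/3)))² = (18.1×0.025 / (1×12.42×1.141))² = 0.001019

0.00102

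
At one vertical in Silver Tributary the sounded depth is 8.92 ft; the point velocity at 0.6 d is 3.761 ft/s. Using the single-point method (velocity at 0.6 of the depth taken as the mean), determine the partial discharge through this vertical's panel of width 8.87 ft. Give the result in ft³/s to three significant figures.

298 ft³/s

v̄ = v₀.₆ = 3.761 ft/s
q = v̄ × d × w = 3.761 × 8.92 × 8.87 = 297.6 ft³/s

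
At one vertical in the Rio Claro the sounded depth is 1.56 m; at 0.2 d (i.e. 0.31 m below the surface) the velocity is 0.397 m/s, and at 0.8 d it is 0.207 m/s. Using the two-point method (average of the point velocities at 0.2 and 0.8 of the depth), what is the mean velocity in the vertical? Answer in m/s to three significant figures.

v̄ = (0.397 + 0.207) / 2 = 0.3020 m/s

0.302 m/s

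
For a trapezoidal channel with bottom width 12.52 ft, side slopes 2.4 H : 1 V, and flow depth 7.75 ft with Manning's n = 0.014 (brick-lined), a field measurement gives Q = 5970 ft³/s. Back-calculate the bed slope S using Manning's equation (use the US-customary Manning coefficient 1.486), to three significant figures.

0.00718

A = (b + z·y)·y = (12.52 + 2.4×7.75)×7.75 = 241.2 ft²
P = b + 2y√(1+z²) = 12.52 + 2×7.75×√(1+2.4²) = 52.82 ft
R = A/P = 241.2/52.82 = 4.566 ft
S = (Q·n / (1.486·A·R^(2/3)))² = (5970×0.014 / (1.486×241.2×2.752))² = 0.007179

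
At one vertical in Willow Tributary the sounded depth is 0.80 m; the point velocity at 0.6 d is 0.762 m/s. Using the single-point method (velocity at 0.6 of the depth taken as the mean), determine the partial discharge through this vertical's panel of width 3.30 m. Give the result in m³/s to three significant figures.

v̄ = v₀.₆ = 0.762 m/s
q = v̄ × d × w = 0.7620 × 0.80 × 3.30 = 2.012 m³/s

2.01 m³/s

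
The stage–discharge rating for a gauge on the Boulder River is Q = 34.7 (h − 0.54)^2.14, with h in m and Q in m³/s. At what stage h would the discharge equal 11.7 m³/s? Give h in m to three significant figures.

1.14 m

h − h₀ = (Q/C)^(1/b) = (11.7/34.7)^(1/2.14) = 0.6017 m
h = 0.54 + 0.6017 = 1.142 m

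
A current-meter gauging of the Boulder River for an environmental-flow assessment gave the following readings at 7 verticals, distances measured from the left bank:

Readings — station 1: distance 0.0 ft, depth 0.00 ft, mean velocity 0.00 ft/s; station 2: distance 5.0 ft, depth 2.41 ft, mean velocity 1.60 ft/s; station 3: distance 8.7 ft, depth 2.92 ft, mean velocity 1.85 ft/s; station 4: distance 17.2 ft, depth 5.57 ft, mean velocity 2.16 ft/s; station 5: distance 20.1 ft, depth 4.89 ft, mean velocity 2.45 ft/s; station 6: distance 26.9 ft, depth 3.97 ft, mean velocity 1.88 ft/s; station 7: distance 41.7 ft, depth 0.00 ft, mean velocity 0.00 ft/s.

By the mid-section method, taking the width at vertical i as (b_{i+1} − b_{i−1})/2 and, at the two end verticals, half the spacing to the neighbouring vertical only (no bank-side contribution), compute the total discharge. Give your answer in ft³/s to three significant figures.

257 ft³/s

w_2 = (8.7 − 0.0)/2 = 4.35 ft; q_2 = 1.60 × 2.41 × 4.35 = 16.77 ft³/s
w_3 = (17.2 − 5.0)/2 = 6.1 ft; q_3 = 1.85 × 2.92 × 6.1 = 32.95 ft³/s
w_4 = (20.1 − 8.7)/2 = 5.7 ft; q_4 = 2.16 × 5.57 × 5.7 = 68.58 ft³/s
w_5 = (26.9 − 17.2)/2 = 4.85 ft; q_5 = 2.45 × 4.89 × 4.85 = 58.11 ft³/s
w_6 = (41.7 − 20.1)/2 = 10.8 ft; q_6 = 1.88 × 3.97 × 10.8 = 80.61 ft³/s
Stations 1, 7 contribute zero (depth or velocity is 0).
Q = Σ qᵢ = 257.0 ft³/s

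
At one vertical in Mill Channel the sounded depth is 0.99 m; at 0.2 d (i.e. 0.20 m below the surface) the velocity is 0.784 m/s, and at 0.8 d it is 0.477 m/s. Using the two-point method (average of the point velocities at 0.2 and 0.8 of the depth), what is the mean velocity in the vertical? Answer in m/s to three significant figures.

v̄ = (0.784 + 0.477) / 2 = 0.6305 m/s

0.631 m/s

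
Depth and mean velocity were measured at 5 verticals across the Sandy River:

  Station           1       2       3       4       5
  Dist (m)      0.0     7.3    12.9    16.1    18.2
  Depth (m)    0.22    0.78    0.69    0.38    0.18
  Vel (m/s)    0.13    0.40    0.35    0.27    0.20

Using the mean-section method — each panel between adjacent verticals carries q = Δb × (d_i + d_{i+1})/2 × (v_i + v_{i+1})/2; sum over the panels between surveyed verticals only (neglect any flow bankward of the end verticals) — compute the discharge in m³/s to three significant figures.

3.18 m³/s

Panel 1-2: Δb = 7.3 m, d̄ = (0.22+0.78)/2 = 0.5, v̄ = (0.13+0.40)/2 = 0.265 → q = 7.3×0.5×0.265 = 0.9673 m³/s
Panel 2-3: Δb = 5.6 m, d̄ = (0.78+0.69)/2 = 0.735, v̄ = (0.40+0.35)/2 = 0.375 → q = 5.6×0.735×0.375 = 1.544 m³/s
Panel 3-4: Δb = 3.2 m, d̄ = (0.69+0.38)/2 = 0.535, v̄ = (0.35+0.27)/2 = 0.31 → q = 3.2×0.535×0.31 = 0.5307 m³/s
Panel 4-5: Δb = 2.1 m, d̄ = (0.38+0.18)/2 = 0.28, v̄ = (0.27+0.20)/2 = 0.235 → q = 2.1×0.28×0.235 = 0.1382 m³/s
Q = Σ q = 3.180 m³/s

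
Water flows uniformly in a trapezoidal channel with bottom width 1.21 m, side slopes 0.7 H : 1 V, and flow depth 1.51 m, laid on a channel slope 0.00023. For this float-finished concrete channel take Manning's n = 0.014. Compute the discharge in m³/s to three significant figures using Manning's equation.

A = (b + z·y)·y = (1.21 + 0.7×1.51)×1.51 = 3.423 m²
P = b + 2y√(1+z²) = 1.21 + 2×1.51×√(1+0.7²) = 4.896 m
R = A/P = 3.423/4.896 = 0.6991 m
Q = (1/n)·A·R^(2/3)·S^(1/2) = (1/0.014) × 3.423 × 0.6991^(2/3) × 0.00023^(1/2) = 2.921 m³/s

2.92 m³/s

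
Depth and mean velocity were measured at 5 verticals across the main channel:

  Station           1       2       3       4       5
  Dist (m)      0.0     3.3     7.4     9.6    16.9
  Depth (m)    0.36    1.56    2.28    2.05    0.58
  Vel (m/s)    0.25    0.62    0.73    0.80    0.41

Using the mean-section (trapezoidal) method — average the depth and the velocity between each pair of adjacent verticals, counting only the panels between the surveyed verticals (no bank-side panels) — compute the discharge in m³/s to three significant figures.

Panel 1-2: Δb = 3.3 m, d̄ = (0.36+1.56)/2 = 0.96, v̄ = (0.25+0.62)/2 = 0.435 → q = 3.3×0.96×0.435 = 1.378 m³/s
Panel 2-3: Δb = 4.1 m, d̄ = (1.56+2.28)/2 = 1.92, v̄ = (0.62+0.73)/2 = 0.675 → q = 4.1×1.92×0.675 = 5.314 m³/s
Panel 3-4: Δb = 2.2 m, d̄ = (2.28+2.05)/2 = 2.165, v̄ = (0.73+0.80)/2 = 0.765 → q = 2.2×2.165×0.765 = 3.644 m³/s
Panel 4-5: Δb = 7.3 m, d̄ = (2.05+0.58)/2 = 1.315, v̄ = (0.80+0.41)/2 = 0.605 → q = 7.3×1.315×0.605 = 5.808 m³/s
Q = Σ q = 16.14 m³/s

16.1 m³/s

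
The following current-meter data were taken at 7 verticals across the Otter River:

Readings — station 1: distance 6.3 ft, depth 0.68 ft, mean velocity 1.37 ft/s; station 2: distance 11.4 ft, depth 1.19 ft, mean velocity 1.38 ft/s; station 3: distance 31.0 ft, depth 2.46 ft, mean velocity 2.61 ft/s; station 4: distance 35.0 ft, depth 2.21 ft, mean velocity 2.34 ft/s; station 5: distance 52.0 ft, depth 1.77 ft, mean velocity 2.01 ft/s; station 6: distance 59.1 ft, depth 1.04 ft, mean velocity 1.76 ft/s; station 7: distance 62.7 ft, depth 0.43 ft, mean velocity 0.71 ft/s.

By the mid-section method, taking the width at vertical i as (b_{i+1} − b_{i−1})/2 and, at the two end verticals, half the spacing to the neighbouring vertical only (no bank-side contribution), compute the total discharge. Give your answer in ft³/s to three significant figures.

206 ft³/s

w_1 = (11.4 − 6.3)/2 = 2.55 ft; q_1 = 1.37 × 0.68 × 2.55 = 2.376 ft³/s
w_2 = (31.0 − 6.3)/2 = 12.35 ft; q_2 = 1.38 × 1.19 × 12.35 = 20.28 ft³/s
w_3 = (35.0 − 11.4)/2 = 11.8 ft; q_3 = 2.61 × 2.46 × 11.8 = 75.76 ft³/s
w_4 = (52.0 − 31.0)/2 = 10.5 ft; q_4 = 2.34 × 2.21 × 10.5 = 54.30 ft³/s
w_5 = (59.1 − 35.0)/2 = 12.05 ft; q_5 = 2.01 × 1.77 × 12.05 = 42.87 ft³/s
w_6 = (62.7 − 52.0)/2 = 5.35 ft; q_6 = 1.76 × 1.04 × 5.35 = 9.793 ft³/s
w_7 = (62.7 − 59.1)/2 = 1.8 ft; q_7 = 0.71 × 0.43 × 1.8 = 0.5495 ft³/s
Q = Σ qᵢ = 205.9 ft³/s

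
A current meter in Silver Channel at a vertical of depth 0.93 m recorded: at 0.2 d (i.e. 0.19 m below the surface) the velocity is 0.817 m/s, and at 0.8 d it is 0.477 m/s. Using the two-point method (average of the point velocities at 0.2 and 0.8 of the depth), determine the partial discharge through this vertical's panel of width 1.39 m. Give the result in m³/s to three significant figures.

v̄ = (0.817 + 0.477) / 2 = 0.6470 m/s
q = v̄ × d × w = 0.6470 × 0.93 × 1.39 = 0.8364 m³/s

0.836 m³/s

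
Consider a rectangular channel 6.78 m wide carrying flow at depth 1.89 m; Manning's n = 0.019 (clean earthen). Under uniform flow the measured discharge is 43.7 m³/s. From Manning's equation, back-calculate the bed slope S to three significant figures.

0.00324

A = b·y = 6.78 × 1.89 = 12.81 m²
P = b + 2y = 6.78 + 2×1.89 = 10.56 m
R = A/P = 12.81/10.56 = 1.213 m
S = (Q·n / (1·A·R^(2/3)))² = (43.7×0.019 / (1×12.81×1.138))² = 0.003244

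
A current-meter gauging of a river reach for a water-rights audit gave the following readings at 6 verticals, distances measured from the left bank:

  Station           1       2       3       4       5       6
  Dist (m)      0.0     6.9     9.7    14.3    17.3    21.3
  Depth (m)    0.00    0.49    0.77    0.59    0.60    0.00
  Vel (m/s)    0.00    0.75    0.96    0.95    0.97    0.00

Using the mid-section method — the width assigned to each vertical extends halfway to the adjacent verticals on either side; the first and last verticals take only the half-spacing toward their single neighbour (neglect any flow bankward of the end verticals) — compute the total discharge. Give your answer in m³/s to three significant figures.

8.68 m³/s

w_2 = (9.7 − 0.0)/2 = 4.85 m; q_2 = 0.75 × 0.49 × 4.85 = 1.782 m³/s
w_3 = (14.3 − 6.9)/2 = 3.7 m; q_3 = 0.96 × 0.77 × 3.7 = 2.735 m³/s
w_4 = (17.3 − 9.7)/2 = 3.8 m; q_4 = 0.95 × 0.59 × 3.8 = 2.130 m³/s
w_5 = (21.3 − 14.3)/2 = 3.5 m; q_5 = 0.97 × 0.60 × 3.5 = 2.037 m³/s
Stations 1, 6 contribute zero (depth or velocity is 0).
Q = Σ qᵢ = 8.684 m³/s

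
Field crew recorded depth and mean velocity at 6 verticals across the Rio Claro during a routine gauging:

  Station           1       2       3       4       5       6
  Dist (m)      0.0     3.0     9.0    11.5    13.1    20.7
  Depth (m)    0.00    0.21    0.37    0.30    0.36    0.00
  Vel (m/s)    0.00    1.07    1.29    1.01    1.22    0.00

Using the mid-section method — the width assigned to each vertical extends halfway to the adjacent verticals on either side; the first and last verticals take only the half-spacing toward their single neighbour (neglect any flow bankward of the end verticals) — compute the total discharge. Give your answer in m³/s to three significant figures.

w_2 = (9.0 − 0.0)/2 = 4.5 m; q_2 = 1.07 × 0.21 × 4.5 = 1.011 m³/s
w_3 = (11.5 − 3.0)/2 = 4.25 m; q_3 = 1.29 × 0.37 × 4.25 = 2.029 m³/s
w_4 = (13.1 − 9.0)/2 = 2.05 m; q_4 = 1.01 × 0.30 × 2.05 = 0.6212 m³/s
w_5 = (20.7 − 11.5)/2 = 4.6 m; q_5 = 1.22 × 0.36 × 4.6 = 2.020 m³/s
Stations 1, 6 contribute zero (depth or velocity is 0).
Q = Σ qᵢ = 5.681 m³/s

5.68 m³/s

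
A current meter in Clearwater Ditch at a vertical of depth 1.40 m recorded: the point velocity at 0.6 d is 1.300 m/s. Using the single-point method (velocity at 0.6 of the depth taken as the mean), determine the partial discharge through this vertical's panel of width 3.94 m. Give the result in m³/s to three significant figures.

v̄ = v₀.₆ = 1.300 m/s
q = v̄ × d × w = 1.300 × 1.40 × 3.94 = 7.171 m³/s

7.17 m³/s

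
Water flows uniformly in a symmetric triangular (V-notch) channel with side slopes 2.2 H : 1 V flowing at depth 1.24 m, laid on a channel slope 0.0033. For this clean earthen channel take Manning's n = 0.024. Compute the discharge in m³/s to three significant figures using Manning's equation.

A = z·y² = 2.2×1.24² = 3.383 m²
P = 2y√(1+z²) = 2×1.24×√(1+2.2²) = 5.993 m
R = A/P = 3.383/5.993 = 0.5644 m
Q = (1/n)·A·R^(2/3)·S^(1/2) = (1/0.024) × 3.383 × 0.5644^(2/3) × 0.0033^(1/2) = 5.530 m³/s

5.53 m³/s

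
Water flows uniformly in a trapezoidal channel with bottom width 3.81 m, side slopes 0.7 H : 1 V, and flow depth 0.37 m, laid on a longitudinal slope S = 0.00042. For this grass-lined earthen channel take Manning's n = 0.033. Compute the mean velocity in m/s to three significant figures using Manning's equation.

A = (b + z·y)·y = (3.81 + 0.7×0.37)×0.37 = 1.506 m²
P = b + 2y√(1+z²) = 3.81 + 2×0.37×√(1+0.7²) = 4.713 m
R = A/P = 1.506/4.713 = 0.3194 m
Q = (1/n)·A·R^(2/3)·S^(1/2) = (1/0.033) × 1.506 × 0.3194^(2/3) × 0.00042^(1/2) = 0.4369 m³/s
V = Q/A = 0.4369/1.506 = 0.2902 m/s

0.290 m/s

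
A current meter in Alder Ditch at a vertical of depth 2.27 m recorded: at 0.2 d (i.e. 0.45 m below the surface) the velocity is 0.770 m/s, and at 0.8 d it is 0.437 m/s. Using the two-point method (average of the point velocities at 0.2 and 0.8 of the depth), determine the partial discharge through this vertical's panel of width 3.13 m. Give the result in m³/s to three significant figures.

v̄ = (0.770 + 0.437) / 2 = 0.6035 m/s
q = v̄ × d × w = 0.6035 × 2.27 × 3.13 = 4.288 m³/s

4.29 m³/s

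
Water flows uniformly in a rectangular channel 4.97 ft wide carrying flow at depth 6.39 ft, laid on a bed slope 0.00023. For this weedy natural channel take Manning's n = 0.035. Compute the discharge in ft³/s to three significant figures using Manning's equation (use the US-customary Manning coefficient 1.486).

A = b·y = 4.97 × 6.39 = 31.76 ft²
P = b + 2y = 4.97 + 2×6.39 = 17.75 ft
R = A/P = 31.76/17.75 = 1.789 ft
Q = (1.486/n)·A·R^(2/3)·S^(1/2) = (1.486/0.035) × 31.76 × 1.789^(2/3) × 0.00023^(1/2) = 30.14 ft³/s

30.1 ft³/s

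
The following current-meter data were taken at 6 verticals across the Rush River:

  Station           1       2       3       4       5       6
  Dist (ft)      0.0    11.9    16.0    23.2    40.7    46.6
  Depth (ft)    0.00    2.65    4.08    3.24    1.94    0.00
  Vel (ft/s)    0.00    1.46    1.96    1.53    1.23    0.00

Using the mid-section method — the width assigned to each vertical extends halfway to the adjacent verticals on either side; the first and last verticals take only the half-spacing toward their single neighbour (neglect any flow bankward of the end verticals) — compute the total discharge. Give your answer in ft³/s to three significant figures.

w_2 = (16.0 − 0.0)/2 = 8 ft; q_2 = 1.46 × 2.65 × 8 = 30.95 ft³/s
w_3 = (23.2 − 11.9)/2 = 5.65 ft; q_3 = 1.96 × 4.08 × 5.65 = 45.18 ft³/s
w_4 = (40.7 − 16.0)/2 = 12.35 ft; q_4 = 1.53 × 3.24 × 12.35 = 61.22 ft³/s
w_5 = (46.6 − 23.2)/2 = 11.7 ft; q_5 = 1.23 × 1.94 × 11.7 = 27.92 ft³/s
Stations 1, 6 contribute zero (depth or velocity is 0).
Q = Σ qᵢ = 165.3 ft³/s

165 ft³/s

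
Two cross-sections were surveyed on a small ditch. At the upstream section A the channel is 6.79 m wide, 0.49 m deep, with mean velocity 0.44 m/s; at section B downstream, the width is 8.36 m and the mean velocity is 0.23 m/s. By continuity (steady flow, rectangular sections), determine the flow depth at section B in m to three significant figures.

Q = A₁V₁ = (6.79×0.49) × 0.44 = 1.464 m³/s
d₂ = Q/(b₂ V₂) = 1.464/(8.36×0.23) = 0.7614 m

0.761 m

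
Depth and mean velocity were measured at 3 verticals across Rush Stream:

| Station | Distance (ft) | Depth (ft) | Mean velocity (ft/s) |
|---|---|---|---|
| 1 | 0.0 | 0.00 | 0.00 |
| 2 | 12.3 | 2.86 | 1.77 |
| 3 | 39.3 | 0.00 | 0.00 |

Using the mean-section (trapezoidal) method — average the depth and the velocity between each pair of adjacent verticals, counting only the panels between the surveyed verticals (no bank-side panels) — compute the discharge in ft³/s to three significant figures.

Panel 1-2: Δb = 12.3 ft, d̄ = (0.00+2.86)/2 = 1.43, v̄ = (0.00+1.77)/2 = 0.885 → q = 12.3×1.43×0.885 = 15.57 ft³/s
Panel 2-3: Δb = 27 ft, d̄ = (2.86+0.00)/2 = 1.43, v̄ = (1.77+0.00)/2 = 0.885 → q = 27×1.43×0.885 = 34.17 ft³/s
Q = Σ q = 49.74 ft³/s

49.7 ft³/s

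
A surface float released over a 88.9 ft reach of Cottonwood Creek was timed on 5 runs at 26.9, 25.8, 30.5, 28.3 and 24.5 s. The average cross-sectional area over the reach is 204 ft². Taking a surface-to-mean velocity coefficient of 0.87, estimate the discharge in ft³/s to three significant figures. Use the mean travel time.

t̄ = (26.9 + 25.8 + 30.5 + 28.3 + 24.5) / 5 = 27.2 s
v_surface = L / t̄ = 88.9 / 27.2 = 3.268 ft/s
v_mean = 0.87 × 3.268 = 2.843 ft/s
Q = A × v_mean = 204 × 2.843 = 580.1 ft³/s

580 ft³/s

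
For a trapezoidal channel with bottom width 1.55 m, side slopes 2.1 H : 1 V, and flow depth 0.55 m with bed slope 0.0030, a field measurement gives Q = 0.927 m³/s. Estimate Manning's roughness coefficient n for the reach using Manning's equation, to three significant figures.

0.0447

A = (b + z·y)·y = (1.55 + 2.1×0.55)×0.55 = 1.488 m²
P = b + 2y√(1+z²) = 1.55 + 2×0.55×√(1+2.1²) = 4.109 m
R = A/P = 1.488/4.109 = 0.3621 m
n = (1/Q)·A·R^(2/3)·S^(1/2) = (1/0.927) × 1.488 × 0.5080 × 0.05477 = 0.04466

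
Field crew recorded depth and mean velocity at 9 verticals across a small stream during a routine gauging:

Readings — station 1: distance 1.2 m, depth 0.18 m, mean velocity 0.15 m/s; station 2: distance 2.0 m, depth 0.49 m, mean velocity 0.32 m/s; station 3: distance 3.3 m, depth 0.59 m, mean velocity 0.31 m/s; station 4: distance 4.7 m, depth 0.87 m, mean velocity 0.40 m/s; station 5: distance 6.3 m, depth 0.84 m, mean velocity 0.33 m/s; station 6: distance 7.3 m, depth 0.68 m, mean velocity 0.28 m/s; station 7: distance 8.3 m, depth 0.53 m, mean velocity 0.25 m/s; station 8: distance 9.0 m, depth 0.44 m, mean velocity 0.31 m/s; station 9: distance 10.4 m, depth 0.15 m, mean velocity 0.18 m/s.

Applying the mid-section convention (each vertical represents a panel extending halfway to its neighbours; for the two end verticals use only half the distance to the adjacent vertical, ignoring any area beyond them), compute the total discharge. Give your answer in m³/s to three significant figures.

w_1 = (2.0 − 1.2)/2 = 0.4 m; q_1 = 0.15 × 0.18 × 0.4 = 0.01080 m³/s
w_2 = (3.3 − 1.2)/2 = 1.05 m; q_2 = 0.32 × 0.49 × 1.05 = 0.1646 m³/s
w_3 = (4.7 − 2.0)/2 = 1.35 m; q_3 = 0.31 × 0.59 × 1.35 = 0.2469 m³/s
w_4 = (6.3 − 3.3)/2 = 1.5 m; q_4 = 0.40 × 0.87 × 1.5 = 0.5220 m³/s
w_5 = (7.3 − 4.7)/2 = 1.3 m; q_5 = 0.33 × 0.84 × 1.3 = 0.3604 m³/s
w_6 = (8.3 − 6.3)/2 = 1 m; q_6 = 0.28 × 0.68 × 1 = 0.1904 m³/s
w_7 = (9.0 − 7.3)/2 = 0.85 m; q_7 = 0.25 × 0.53 × 0.85 = 0.1126 m³/s
w_8 = (10.4 − 8.3)/2 = 1.05 m; q_8 = 0.31 × 0.44 × 1.05 = 0.1432 m³/s
w_9 = (10.4 − 9.0)/2 = 0.7 m; q_9 = 0.18 × 0.15 × 0.7 = 0.01890 m³/s
Q = Σ qᵢ = 1.770 m³/s

1.77 m³/s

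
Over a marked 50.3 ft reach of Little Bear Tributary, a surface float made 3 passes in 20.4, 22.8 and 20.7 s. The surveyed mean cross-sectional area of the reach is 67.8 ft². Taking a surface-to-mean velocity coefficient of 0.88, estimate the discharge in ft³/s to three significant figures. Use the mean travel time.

141 ft³/s

t̄ = (20.4 + 22.8 + 20.7) / 3 = 21.3 s
v_surface = L / t̄ = 50.3 / 21.3 = 2.362 ft/s
v_mean = 0.88 × 2.362 = 2.078 ft/s
Q = A × v_mean = 67.8 × 2.078 = 140.9 ft³/s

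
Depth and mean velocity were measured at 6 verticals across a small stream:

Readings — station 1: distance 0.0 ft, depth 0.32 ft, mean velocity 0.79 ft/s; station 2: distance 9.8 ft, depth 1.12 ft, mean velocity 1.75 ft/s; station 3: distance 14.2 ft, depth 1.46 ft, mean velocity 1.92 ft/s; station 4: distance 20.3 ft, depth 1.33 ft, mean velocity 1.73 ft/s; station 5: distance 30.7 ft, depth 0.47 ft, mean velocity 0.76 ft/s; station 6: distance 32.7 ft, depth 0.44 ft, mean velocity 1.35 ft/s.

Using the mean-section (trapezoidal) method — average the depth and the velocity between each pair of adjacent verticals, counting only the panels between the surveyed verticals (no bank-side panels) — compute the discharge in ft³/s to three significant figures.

47.5 ft³/s

Panel 1-2: Δb = 9.8 ft, d̄ = (0.32+1.12)/2 = 0.72, v̄ = (0.79+1.75)/2 = 1.27 → q = 9.8×0.72×1.27 = 8.961 ft³/s
Panel 2-3: Δb = 4.4 ft, d̄ = (1.12+1.46)/2 = 1.29, v̄ = (1.75+1.92)/2 = 1.835 → q = 4.4×1.29×1.835 = 10.42 ft³/s
Panel 3-4: Δb = 6.1 ft, d̄ = (1.46+1.33)/2 = 1.395, v̄ = (1.92+1.73)/2 = 1.825 → q = 6.1×1.395×1.825 = 15.53 ft³/s
Panel 4-5: Δb = 10.4 ft, d̄ = (1.33+0.47)/2 = 0.9, v̄ = (1.73+0.76)/2 = 1.245 → q = 10.4×0.9×1.245 = 11.65 ft³/s
Panel 5-6: Δb = 2 ft, d̄ = (0.47+0.44)/2 = 0.455, v̄ = (0.76+1.35)/2 = 1.055 → q = 2×0.455×1.055 = 0.9601 ft³/s
Q = Σ q = 47.52 ft³/s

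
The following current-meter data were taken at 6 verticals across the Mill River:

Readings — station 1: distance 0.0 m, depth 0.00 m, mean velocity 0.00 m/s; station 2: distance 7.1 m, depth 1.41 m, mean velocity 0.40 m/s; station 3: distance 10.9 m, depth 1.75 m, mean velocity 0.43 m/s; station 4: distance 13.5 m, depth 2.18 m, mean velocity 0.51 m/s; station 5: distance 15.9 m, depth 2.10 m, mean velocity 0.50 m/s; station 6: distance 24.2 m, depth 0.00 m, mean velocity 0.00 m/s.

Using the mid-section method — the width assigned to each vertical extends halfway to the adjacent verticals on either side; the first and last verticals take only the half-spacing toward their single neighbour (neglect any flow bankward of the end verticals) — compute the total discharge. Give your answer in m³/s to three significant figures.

13.9 m³/s

w_2 = (10.9 − 0.0)/2 = 5.45 m; q_2 = 0.40 × 1.41 × 5.45 = 3.074 m³/s
w_3 = (13.5 − 7.1)/2 = 3.2 m; q_3 = 0.43 × 1.75 × 3.2 = 2.408 m³/s
w_4 = (15.9 − 10.9)/2 = 2.5 m; q_4 = 0.51 × 2.18 × 2.5 = 2.780 m³/s
w_5 = (24.2 − 13.5)/2 = 5.35 m; q_5 = 0.50 × 2.10 × 5.35 = 5.618 m³/s
Stations 1, 6 contribute zero (depth or velocity is 0).
Q = Σ qᵢ = 13.88 m³/s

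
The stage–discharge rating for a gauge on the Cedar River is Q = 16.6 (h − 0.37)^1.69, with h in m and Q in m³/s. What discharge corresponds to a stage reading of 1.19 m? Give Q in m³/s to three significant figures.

11.9 m³/s

Q = 16.6 × (1.19 − 0.37)^1.69 = 16.6 × 0.82^1.69 = 11.87 m³/s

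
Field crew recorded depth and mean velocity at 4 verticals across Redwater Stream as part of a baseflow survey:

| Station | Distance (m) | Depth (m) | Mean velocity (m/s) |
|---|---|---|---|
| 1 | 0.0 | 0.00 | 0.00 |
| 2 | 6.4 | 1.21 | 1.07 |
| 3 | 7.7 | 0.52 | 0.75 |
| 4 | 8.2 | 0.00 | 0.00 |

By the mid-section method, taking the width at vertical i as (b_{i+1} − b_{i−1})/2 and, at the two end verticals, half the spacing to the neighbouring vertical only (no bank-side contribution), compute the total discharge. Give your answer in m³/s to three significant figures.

5.34 m³/s

w_2 = (7.7 − 0.0)/2 = 3.85 m; q_2 = 1.07 × 1.21 × 3.85 = 4.985 m³/s
w_3 = (8.2 − 6.4)/2 = 0.9 m; q_3 = 0.75 × 0.52 × 0.9 = 0.3510 m³/s
Stations 1, 4 contribute zero (depth or velocity is 0).
Q = Σ qᵢ = 5.336 m³/s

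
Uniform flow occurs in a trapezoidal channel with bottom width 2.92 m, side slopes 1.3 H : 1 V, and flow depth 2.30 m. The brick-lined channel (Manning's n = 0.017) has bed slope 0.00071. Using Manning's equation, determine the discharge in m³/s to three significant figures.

25.4 m³/s

A = (b + z·y)·y = (2.92 + 1.3×2.30)×2.30 = 13.59 m²
P = b + 2y√(1+z²) = 2.92 + 2×2.30×√(1+1.3²) = 10.46 m
R = A/P = 13.59/10.46 = 1.299 m
Q = (1/n)·A·R^(2/3)·S^(1/2) = (1/0.017) × 13.59 × 1.299^(2/3) × 0.00071^(1/2) = 25.36 m³/s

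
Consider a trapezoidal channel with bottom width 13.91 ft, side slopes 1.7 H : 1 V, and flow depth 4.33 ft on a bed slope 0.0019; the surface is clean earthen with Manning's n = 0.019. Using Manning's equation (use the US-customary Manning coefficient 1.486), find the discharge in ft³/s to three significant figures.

649 ft³/s

A = (b + z·y)·y = (13.91 + 1.7×4.33)×4.33 = 92.10 ft²
P = b + 2y√(1+z²) = 13.91 + 2×4.33×√(1+1.7²) = 30.99 ft
R = A/P = 92.10/30.99 = 2.972 ft
Q = (1.486/n)·A·R^(2/3)·S^(1/2) = (1.486/0.019) × 92.10 × 2.972^(2/3) × 0.0019^(1/2) = 649.1 ft³/s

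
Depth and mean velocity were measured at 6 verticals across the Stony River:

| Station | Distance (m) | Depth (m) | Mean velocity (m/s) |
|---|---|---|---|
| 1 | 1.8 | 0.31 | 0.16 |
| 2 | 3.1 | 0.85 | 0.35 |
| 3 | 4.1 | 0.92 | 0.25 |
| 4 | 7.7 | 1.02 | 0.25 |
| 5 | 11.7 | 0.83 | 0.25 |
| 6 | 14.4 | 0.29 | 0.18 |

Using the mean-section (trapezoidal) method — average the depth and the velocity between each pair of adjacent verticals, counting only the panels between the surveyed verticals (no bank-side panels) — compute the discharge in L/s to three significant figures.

Panel 1-2: Δb = 1.3 m, d̄ = (0.31+0.85)/2 = 0.58, v̄ = (0.16+0.35)/2 = 0.255 → q = 1.3×0.58×0.255 = 0.1923 m³/s
Panel 2-3: Δb = 1 m, d̄ = (0.85+0.92)/2 = 0.885, v̄ = (0.35+0.25)/2 = 0.3 → q = 1×0.885×0.3 = 0.2655 m³/s
Panel 3-4: Δb = 3.6 m, d̄ = (0.92+1.02)/2 = 0.97, v̄ = (0.25+0.25)/2 = 0.25 → q = 3.6×0.97×0.25 = 0.8730 m³/s
Panel 4-5: Δb = 4 m, d̄ = (1.02+0.83)/2 = 0.925, v̄ = (0.25+0.25)/2 = 0.25 → q = 4×0.925×0.25 = 0.9250 m³/s
Panel 5-6: Δb = 2.7 m, d̄ = (0.83+0.29)/2 = 0.56, v̄ = (0.25+0.18)/2 = 0.215 → q = 2.7×0.56×0.215 = 0.3251 m³/s
Q = Σ q = 2.581 m³/s
= 2.581 × 1000 = 2581 L/s

2580 L/s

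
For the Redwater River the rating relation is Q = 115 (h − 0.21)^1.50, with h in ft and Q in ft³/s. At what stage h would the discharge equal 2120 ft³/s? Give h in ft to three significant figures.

h − h₀ = (Q/C)^(1/b) = (2120/115)^(1/1.50) = 6.978 ft
h = 0.21 + 6.978 = 7.188 ft

7.19 ft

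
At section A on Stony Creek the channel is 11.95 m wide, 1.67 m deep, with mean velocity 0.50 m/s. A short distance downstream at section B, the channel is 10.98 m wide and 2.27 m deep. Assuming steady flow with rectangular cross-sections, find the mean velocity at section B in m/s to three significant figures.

0.400 m/s

Q = A₁V₁ = (11.95×1.67) × 0.50 = 9.978 m³/s
A₂ = 10.98 × 2.27 = 24.92 m²
V₂ = Q/A₂ = 9.978/24.92 = 0.4003 m/s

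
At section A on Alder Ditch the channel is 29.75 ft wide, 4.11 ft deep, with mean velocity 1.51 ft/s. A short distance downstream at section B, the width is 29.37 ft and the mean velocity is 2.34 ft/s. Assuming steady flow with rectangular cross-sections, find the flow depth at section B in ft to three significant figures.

Q = A₁V₁ = (29.75×4.11) × 1.51 = 184.6 ft³/s
d₂ = Q/(b₂ V₂) = 184.6/(29.37×2.34) = 2.686 ft

2.69 ft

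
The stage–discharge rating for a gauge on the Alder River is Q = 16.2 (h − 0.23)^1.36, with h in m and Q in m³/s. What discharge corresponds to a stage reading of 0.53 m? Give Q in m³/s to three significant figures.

3.15 m³/s

Q = 16.2 × (0.53 − 0.23)^1.36 = 16.2 × 0.3^1.36 = 3.151 m³/s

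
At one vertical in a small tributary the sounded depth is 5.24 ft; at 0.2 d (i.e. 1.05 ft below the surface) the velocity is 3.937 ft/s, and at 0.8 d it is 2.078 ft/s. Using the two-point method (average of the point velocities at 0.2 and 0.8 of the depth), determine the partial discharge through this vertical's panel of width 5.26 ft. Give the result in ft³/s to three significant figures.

v̄ = (3.937 + 2.078) / 2 = 3.008 ft/s
q = v̄ × d × w = 3.008 × 5.24 × 5.26 = 82.89 ft³/s

82.9 ft³/s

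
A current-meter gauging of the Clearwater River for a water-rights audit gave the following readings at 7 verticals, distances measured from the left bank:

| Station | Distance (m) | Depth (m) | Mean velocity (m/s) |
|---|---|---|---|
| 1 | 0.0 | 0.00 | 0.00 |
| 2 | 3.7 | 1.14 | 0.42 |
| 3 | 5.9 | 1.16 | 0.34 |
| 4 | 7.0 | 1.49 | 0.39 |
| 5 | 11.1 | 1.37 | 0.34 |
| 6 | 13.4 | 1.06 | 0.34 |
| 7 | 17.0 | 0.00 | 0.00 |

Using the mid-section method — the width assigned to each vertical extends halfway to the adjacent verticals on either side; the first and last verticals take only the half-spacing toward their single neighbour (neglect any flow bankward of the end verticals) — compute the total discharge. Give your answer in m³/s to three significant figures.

w_2 = (5.9 − 0.0)/2 = 2.95 m; q_2 = 0.42 × 1.14 × 2.95 = 1.412 m³/s
w_3 = (7.0 − 3.7)/2 = 1.65 m; q_3 = 0.34 × 1.16 × 1.65 = 0.6508 m³/s
w_4 = (11.1 − 5.9)/2 = 2.6 m; q_4 = 0.39 × 1.49 × 2.6 = 1.511 m³/s
w_5 = (13.4 − 7.0)/2 = 3.2 m; q_5 = 0.34 × 1.37 × 3.2 = 1.491 m³/s
w_6 = (17.0 − 11.1)/2 = 2.95 m; q_6 = 0.34 × 1.06 × 2.95 = 1.063 m³/s
Stations 1, 7 contribute zero (depth or velocity is 0).
Q = Σ qᵢ = 6.128 m³/s

6.13 m³/s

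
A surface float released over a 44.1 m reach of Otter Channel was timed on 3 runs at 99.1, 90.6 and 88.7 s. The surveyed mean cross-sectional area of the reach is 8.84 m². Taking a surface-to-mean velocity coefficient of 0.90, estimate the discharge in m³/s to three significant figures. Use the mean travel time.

3.78 m³/s

t̄ = (99.1 + 90.6 + 88.7) / 3 = 92.8 s
v_surface = L / t̄ = 44.1 / 92.8 = 0.4752 m/s
v_mean = 0.90 × 0.4752 = 0.4277 m/s
Q = A × v_mean = 8.84 × 0.4277 = 3.781 m³/s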